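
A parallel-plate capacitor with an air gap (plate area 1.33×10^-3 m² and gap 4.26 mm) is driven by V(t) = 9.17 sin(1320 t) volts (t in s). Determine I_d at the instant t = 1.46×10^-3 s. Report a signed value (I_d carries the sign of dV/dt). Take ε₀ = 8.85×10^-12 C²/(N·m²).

-1.17×10^-8 A

dV/dt = (9.17)(1320)·cos(1.9272) = -4223 V/s.
I_d = C dV/dt with C = ε₀A/d = (8.85×10^-12)(1.33×10^-3)/(4.26×10^-3) = 2.763×10^-12 F, so I_d = (2.763×10^-12)(-4223) = -1.17×10^-8 A.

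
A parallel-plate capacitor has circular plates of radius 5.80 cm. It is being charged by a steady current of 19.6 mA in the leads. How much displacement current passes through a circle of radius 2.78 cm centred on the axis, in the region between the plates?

4.50×10^-3 A

Between the plates the displacement current equals the wire current: I_d = 19.6 mA = 0.0196 A.
Since J_d is uniform, the enclosed fraction is (r/R)² = 0.2297, giving I_d,enc = 4.50×10^-3 A.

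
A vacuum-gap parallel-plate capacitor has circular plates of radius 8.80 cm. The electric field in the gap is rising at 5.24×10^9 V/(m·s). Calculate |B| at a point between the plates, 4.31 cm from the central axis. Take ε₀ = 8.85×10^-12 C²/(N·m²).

1.26×10^-9 T

Through the whole plate area (πR² = 0.02433 m²), I_d = ε₀ πR² dE/dt = 1.128×10^-3 A.
∮B·dl = μ₀ I_d,enc with I_d,enc = I_d r²/R² = 2.706×10^-4 A; so B = μ₀ I_d,enc/(2πr) = 1.26×10^-9 T.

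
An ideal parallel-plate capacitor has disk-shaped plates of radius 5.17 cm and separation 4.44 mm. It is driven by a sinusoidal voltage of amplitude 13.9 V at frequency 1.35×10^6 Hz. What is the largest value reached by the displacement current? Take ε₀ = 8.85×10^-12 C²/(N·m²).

1.97×10^-3 A

The displacement current equals the conduction current C dV/dt, which peaks at C V₀ ω.
With C = ε₀A/d = (8.85×10^-12)(8.397×10^-3)/(4.44×10^-3) = 1.674×10^-11 F and ω = 2πf = 8.482×10^6 rad/s, I_d,max = (1.674×10^-11)(13.9)(8.482×10^6) = 1.97×10^-3 A.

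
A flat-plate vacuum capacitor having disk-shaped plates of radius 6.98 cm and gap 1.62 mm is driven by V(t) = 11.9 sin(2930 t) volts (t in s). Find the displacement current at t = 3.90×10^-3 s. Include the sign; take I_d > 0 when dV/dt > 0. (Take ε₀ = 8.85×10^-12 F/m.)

dV/dt = (11.9)(2930)·cos(11.427) = 1.458×10^4 V/s.
I_d = C dV/dt with C = ε₀A/d = (8.85×10^-12)(0.01531)/(1.62×10^-3) = 8.364×10^-11 F, so I_d = (8.364×10^-11)(1.458×10^4) = 1.22×10^-6 A.

1.22×10^-6 A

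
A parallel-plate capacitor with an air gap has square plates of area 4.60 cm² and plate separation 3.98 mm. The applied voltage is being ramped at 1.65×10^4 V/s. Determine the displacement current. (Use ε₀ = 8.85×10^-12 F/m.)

1.69×10^-8 A

E = V/d so dE/dt = (dV/dt)/d = 4.146×10^6 V/(m·s), and I_d = ε₀ A dE/dt = (8.85×10^-12)(4.60×10^-4)(4.146×10^6) = 1.69×10^-8 A.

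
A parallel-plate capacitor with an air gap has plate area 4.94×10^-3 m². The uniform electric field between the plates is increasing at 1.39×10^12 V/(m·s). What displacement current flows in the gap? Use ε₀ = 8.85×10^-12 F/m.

With a uniform field, Φ_E = EA, so I_d = ε₀ A dE/dt = 0.0608 A.

0.0608 A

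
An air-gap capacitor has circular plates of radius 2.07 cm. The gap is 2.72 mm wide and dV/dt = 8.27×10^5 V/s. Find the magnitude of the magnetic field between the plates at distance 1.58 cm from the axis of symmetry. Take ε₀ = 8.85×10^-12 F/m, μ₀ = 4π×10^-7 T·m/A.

2.67×10^-11 T

I_d = C dV/dt with C = ε₀πR²/d = 4.379×10^-12 F, so I_d = (4.379×10^-12)(8.27×10^5) = 3.621×10^-6 A.
For r < R the Ampère–Maxwell law gives B(2πr) = μ₀ I_d (r²/R²), so B = μ₀ I_d r/(2πR²) = (4π×10^-7)(3.621×10^-6)(0.0158)/(2π·0.0207²) = 2.67×10^-11 T.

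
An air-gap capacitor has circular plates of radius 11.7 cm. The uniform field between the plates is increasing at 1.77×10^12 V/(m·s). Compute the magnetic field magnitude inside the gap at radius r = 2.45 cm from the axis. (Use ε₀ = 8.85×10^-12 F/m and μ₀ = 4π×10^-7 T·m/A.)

I_d = ε₀ dΦ_E/dt = ε₀ πR² (dE/dt) = (8.85×10^-12)(0.04301)(1.77×10^12) = 0.6737 A through the full plate area.
∮B·dl = μ₀ I_d,enc with I_d,enc = I_d r²/R² = 0.02954 A; so B = μ₀ I_d,enc/(2πr) = 2.41×10^-7 T.

2.41×10^-7 T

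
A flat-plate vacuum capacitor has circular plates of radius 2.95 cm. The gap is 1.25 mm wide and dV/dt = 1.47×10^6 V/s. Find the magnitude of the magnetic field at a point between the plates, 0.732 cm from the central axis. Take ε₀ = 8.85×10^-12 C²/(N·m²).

I_d = C dV/dt with C = ε₀πR²/d = 1.936×10^-11 F, so I_d = (1.936×10^-11)(1.47×10^6) = 2.846×10^-5 A.
For r < R the Ampère–Maxwell law gives B(2πr) = μ₀ I_d (r²/R²), so B = μ₀ I_d r/(2πR²) = (4π×10^-7)(2.846×10^-5)(7.32×10^-3)/(2π·0.0295²) = 4.79×10^-11 T.

4.79×10^-11 T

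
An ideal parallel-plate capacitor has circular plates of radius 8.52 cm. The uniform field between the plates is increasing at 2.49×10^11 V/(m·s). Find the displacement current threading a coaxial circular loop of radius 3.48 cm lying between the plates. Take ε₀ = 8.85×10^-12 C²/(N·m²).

Through the whole plate area (πR² = 0.02280 m²), I_d = ε₀ πR² dE/dt = 0.05024 A.
Through an area πr² the displacement current is I_d·(πr²/πR²) = I_d (r/R)² = 8.38×10^-3 A.

8.38×10^-3 A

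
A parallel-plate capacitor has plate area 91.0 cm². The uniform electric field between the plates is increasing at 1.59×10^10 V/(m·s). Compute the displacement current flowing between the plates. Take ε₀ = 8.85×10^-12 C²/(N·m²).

I_d = ε₀ A (dE/dt) = (8.85×10^-12)(9.10×10^-3 m²)(1.59×10^10) = 1.28×10^-3 A.

1.28×10^-3 A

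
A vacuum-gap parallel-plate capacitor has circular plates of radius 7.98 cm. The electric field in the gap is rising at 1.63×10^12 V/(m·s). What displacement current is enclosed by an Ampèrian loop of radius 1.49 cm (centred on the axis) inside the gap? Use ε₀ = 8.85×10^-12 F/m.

Through the whole plate area (πR² = 0.02001 m²), I_d = ε₀ πR² dE/dt = 0.2887 A.
The field is uniform, so I_d,enc = I_d (r/R)² = (0.2887)(1.49/7.98)² = 0.0101 A.

0.0101 A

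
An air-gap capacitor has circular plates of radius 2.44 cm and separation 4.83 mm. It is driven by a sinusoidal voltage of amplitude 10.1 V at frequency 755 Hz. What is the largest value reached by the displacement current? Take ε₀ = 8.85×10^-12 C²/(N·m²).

C = ε₀A/d = (8.85×10^-12)(1.870×10^-3)/(4.83×10^-3) = 3.426×10^-12 F; ω = 2πf = 4744 rad/s.
I_d = C dV/dt, so |I_d|_max = C V₀ ω = (3.426×10^-12)(10.1)(4744) = 1.64×10^-7 A.

1.64×10^-7 A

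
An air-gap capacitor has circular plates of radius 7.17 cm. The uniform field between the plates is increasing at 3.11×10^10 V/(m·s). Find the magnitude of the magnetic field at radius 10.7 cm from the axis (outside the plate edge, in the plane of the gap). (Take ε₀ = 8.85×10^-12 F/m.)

I_d = ε₀ dΦ_E/dt = ε₀ πR² (dE/dt) = (8.85×10^-12)(0.01615)(3.11×10^10) = 4.445×10^-3 A through the full plate area.
With r > R the enclosed displacement current is the full I_d; B = μ₀ I_d / (2πr) = 8.31×10^-9 T.

8.31×10^-9 T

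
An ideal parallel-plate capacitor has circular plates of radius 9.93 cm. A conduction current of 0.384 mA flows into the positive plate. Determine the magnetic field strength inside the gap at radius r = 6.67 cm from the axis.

By continuity the displacement current in the gap matches the conduction current: I_d = 3.84×10^-4 A.
For r < R the Ampère–Maxwell law gives B(2πr) = μ₀ I_d (r²/R²), so B = μ₀ I_d r/(2πR²) = (4π×10^-7)(3.84×10^-4)(0.0667)/(2π·0.0993²) = 5.20×10^-10 T.

5.20×10^-10 T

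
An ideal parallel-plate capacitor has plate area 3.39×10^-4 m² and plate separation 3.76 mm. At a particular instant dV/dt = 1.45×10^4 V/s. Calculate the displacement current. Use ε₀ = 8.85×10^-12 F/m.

1.16×10^-8 A

C = ε₀A/d = (8.85×10^-12)(3.39×10^-4)/(3.76×10^-3) = 7.979×10^-13 F.
I_d = C dV/dt = (7.979×10^-13)(1.45×10^4) = 1.16×10^-8 A.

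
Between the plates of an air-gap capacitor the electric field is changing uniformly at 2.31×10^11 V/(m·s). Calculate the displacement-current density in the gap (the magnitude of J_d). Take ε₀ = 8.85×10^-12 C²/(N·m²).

2.04 A/m²

J_d = ε₀ dE/dt = (8.85×10^-12)(2.31×10^11) = 2.04 A/m².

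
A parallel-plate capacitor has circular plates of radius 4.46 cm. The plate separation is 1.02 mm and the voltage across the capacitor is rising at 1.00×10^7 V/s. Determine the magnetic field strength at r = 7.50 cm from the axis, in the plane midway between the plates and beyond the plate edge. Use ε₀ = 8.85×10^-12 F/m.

1.45×10^-9 T

With E = V/d, dE/dt = 9.804×10^9 V/(m·s) and πR² = 6.249×10^-3 m², giving I_d = ε₀ πR² dE/dt = 5.422×10^-4 A.
For r ≥ R the full I_d is enclosed: B = μ₀ I_d/(2πr) = (4π×10^-7)(5.422×10^-4)/(2π·0.0750) = 1.45×10^-9 T.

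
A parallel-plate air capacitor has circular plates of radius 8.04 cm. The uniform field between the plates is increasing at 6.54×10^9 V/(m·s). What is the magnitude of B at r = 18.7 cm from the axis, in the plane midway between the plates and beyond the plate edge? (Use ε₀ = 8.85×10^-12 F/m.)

Total displacement current: I_d = ε₀(πR²)(dE/dt) = (8.85×10^-12)(0.02031)(6.54×10^9) = 1.176×10^-3 A.
Outside the plates the loop encloses all of I_d, so B·2πr = μ₀ I_d and B = 1.26×10^-9 T.

1.26×10^-9 T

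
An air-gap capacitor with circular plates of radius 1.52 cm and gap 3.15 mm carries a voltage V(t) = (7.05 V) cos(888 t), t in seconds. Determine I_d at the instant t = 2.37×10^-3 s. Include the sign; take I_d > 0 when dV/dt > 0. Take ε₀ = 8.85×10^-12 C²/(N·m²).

-1.10×10^-8 A

C = ε₀A/d = (8.85×10^-12)(7.258×10^-4)/(3.15×10^-3) = 2.039×10^-12 F. dV/dt = V₀ω·−sin(ωt); at ωt = 2.10456 rad this factor is -0.8609.
I_d = C dV/dt = (2.039×10^-12)(7.05)(888)(-0.8609) = -1.10×10^-8 A.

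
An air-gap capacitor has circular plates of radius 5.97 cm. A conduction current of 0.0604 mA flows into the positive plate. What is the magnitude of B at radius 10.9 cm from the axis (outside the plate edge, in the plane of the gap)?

No conduction current crosses the gap, so I_d there equals the 6.04×10^-5 A in the leads.
With r > R the enclosed displacement current is the full I_d; B = μ₀ I_d / (2πr) = 1.11×10^-10 T.

1.11×10^-10 T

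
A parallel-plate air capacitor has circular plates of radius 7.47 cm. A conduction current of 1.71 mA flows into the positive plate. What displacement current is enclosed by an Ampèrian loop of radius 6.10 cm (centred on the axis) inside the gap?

No conduction current crosses the gap, so I_d there equals the 1.71×10^-3 A in the leads.
Since J_d is uniform, the enclosed fraction is (r/R)² = 0.6668, giving I_d,enc = 1.14×10^-3 A.

1.14×10^-3 A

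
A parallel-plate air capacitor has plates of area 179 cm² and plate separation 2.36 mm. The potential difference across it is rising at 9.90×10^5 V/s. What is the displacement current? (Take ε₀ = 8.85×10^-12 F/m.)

The field between the plates is E = V/d, so dE/dt = (9.90×10^5)/(2.36×10^-3 m) = 4.195×10^8 V/(m·s).
I_d = ε₀ A (dE/dt) = (8.85×10^-12)(0.0179)(4.195×10^8) = 6.65×10^-5 A.

6.65×10^-5 A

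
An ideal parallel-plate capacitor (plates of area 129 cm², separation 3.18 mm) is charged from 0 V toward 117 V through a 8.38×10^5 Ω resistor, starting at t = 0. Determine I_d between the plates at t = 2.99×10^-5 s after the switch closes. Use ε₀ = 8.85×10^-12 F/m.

C = ε₀A/d = (8.85×10^-12)(0.0129)/(3.18×10^-3) = 3.590×10^-11 F, so τ = RC = 3.008×10^-5 s.
The conduction current is I(t) = (V₀/R) e^(−t/τ), and the displacement current between the plates equals it.
t/τ = 0.9940; I_d = (117/8.38×10^5) · e^(−0.9940) = (1.396×10^-4)(0.3701) = 5.17×10^-5 A.

5.17×10^-5 A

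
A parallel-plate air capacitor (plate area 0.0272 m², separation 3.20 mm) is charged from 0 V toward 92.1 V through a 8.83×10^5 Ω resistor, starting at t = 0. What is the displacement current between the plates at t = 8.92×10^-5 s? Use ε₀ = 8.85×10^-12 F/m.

2.72×10^-5 A

With C = ε₀A/d = (8.85×10^-12)(0.0272)/(3.20×10^-3) = 7.523×10^-11 F, the time constant is τ = RC = 6.643×10^-5 s, so t/τ = 1.343 and e^(−t/τ) = 0.2611.
I_d = I_cond = (V₀/R) e^(−t/τ) = (1.043×10^-4)(0.2611) = 2.72×10^-5 A.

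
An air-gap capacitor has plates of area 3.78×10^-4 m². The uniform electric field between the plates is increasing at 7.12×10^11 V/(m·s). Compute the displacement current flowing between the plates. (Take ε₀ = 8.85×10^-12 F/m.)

With a uniform field, Φ_E = EA, so I_d = ε₀ A dE/dt = 2.38×10^-3 A.

2.38×10^-3 A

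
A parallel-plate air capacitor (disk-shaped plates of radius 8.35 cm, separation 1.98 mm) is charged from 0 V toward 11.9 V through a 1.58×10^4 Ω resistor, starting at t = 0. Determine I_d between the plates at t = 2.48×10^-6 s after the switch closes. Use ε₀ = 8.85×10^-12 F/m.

1.52×10^-4 A

C = ε₀A/d = (8.85×10^-12)(0.02190)/(1.98×10^-3) = 9.789×10^-11 F, so τ = RC = 1.547×10^-6 s.
The conduction current is I(t) = (V₀/R) e^(−t/τ), and the displacement current between the plates equals it.
t/τ = 1.603; I_d = (11.9/1.58×10^4) · e^(−1.603) = (7.532×10^-4)(0.2013) = 1.52×10^-4 A.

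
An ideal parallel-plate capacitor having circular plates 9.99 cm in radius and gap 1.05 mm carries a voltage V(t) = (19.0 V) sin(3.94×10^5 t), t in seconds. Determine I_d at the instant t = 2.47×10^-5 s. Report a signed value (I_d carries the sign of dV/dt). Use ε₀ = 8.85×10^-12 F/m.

-1.89×10^-3 A

dE/dt = (V₀ω/d)·cos(ωt) with ωt = 9.7318 rad: (19.0)(3.94×10^5)(-0.9532)/(1.05×10^-3) = -6.796×10^9 V/(m·s).
I_d = ε₀ A dE/dt = (8.85×10^-12)(0.03135)(-6.796×10^9) = -1.89×10^-3 A.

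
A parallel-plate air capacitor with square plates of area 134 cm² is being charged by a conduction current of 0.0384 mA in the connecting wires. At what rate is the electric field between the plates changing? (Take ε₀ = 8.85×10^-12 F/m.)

3.24×10^8 V/(m·s)

The displacement current between the plates equals the conduction current, I_d = 0.0384 mA.
Then dE/dt = I_d/(ε₀A) = 3.24×10^8 V/(m·s).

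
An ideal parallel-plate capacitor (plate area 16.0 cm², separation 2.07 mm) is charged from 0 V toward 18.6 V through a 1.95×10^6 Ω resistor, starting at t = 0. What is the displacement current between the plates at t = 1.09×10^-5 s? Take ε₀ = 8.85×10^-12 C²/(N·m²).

C = ε₀A/d = (8.85×10^-12)(1.60×10^-3)/(2.07×10^-3) = 6.841×10^-12 F and τ = RC = 1.334×10^-5 s. I_d in the gap equals the RC charging current.
I_d(t) = (V₀/R) e^(−t/τ) = 9.538×10^-6 · e^(−0.8171) = 4.21×10^-6 A.

4.21×10^-6 A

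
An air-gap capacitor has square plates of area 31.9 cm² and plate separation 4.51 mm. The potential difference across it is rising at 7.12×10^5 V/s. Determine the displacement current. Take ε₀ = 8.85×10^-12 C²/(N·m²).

4.46×10^-6 A

E = V/d so dE/dt = (dV/dt)/d = 1.579×10^8 V/(m·s), and I_d = ε₀ A dE/dt = (8.85×10^-12)(3.19×10^-3)(1.579×10^8) = 4.46×10^-6 A.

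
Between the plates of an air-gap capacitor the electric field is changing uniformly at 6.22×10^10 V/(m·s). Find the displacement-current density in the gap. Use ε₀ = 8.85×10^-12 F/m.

0.550 A/m²

The displacement-current density is ε₀ ∂E/∂t = (8.85×10^-12)(6.22×10^10) = 0.550 A/m².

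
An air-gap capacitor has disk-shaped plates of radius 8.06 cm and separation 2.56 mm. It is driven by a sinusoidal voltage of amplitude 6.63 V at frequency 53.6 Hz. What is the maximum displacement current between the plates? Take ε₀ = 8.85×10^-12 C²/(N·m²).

1.58×10^-7 A

C = ε₀A/d = (8.85×10^-12)(0.02041)/(2.56×10^-3) = 7.056×10^-11 F; ω = 2πf = 336.8 rad/s.
I_d = C dV/dt, so |I_d|_max = C V₀ ω = (7.056×10^-11)(6.63)(336.8) = 1.58×10^-7 A.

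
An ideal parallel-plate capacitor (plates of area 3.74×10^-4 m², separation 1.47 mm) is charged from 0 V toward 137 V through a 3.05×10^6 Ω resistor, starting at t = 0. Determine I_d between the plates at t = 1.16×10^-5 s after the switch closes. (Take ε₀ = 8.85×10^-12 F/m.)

With C = ε₀A/d = (8.85×10^-12)(3.74×10^-4)/(1.47×10^-3) = 2.252×10^-12 F, the time constant is τ = RC = 6.869×10^-6 s, so t/τ = 1.689 and e^(−t/τ) = 0.1847.
I_d = I_cond = (V₀/R) e^(−t/τ) = (4.492×10^-5)(0.1847) = 8.30×10^-6 A.

8.30×10^-6 A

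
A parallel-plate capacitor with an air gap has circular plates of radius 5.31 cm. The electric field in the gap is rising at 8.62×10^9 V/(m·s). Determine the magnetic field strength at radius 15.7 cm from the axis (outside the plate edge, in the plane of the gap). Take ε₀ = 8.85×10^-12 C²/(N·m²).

I_d = ε₀ dΦ_E/dt = ε₀ πR² (dE/dt) = (8.85×10^-12)(8.858×10^-3)(8.62×10^9) = 6.758×10^-4 A through the full plate area.
Outside the plates the loop encloses all of I_d, so B·2πr = μ₀ I_d and B = 8.61×10^-10 T.

8.61×10^-10 T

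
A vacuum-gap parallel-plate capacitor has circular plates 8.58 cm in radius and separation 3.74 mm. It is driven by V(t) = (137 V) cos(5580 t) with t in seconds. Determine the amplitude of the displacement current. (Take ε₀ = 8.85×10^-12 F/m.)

4.18×10^-5 A

The displacement current equals the conduction current C dV/dt, which peaks at C V₀ ω.
With C = ε₀A/d = (8.85×10^-12)(0.02313)/(3.74×10^-3) = 5.473×10^-11 F and ω = 5580 rad/s, I_d,max = (5.473×10^-11)(137)(5580) = 4.18×10^-5 A.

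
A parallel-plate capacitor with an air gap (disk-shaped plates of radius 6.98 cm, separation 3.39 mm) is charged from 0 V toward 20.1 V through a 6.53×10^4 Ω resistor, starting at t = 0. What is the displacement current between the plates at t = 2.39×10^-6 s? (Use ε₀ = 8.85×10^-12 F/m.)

C = ε₀A/d = (8.85×10^-12)(0.01531)/(3.39×10^-3) = 3.997×10^-11 F and τ = RC = 2.610×10^-6 s. I_d in the gap equals the RC charging current.
I_d(t) = (V₀/R) e^(−t/τ) = 3.078×10^-4 · e^(−0.9157) = 1.23×10^-4 A.

1.23×10^-4 A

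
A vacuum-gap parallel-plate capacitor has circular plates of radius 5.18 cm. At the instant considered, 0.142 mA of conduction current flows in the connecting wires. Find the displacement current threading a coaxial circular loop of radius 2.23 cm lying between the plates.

2.63×10^-5 A

No conduction current crosses the gap, so I_d there equals the 1.42×10^-4 A in the leads.
Since J_d is uniform, the enclosed fraction is (r/R)² = 0.1853, giving I_d,enc = 2.63×10^-5 A.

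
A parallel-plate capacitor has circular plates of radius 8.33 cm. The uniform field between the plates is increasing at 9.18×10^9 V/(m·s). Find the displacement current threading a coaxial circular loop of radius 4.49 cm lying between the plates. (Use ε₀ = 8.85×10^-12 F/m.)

Total displacement current: I_d = ε₀(πR²)(dE/dt) = (8.85×10^-12)(0.02180)(9.18×10^9) = 1.771×10^-3 A.
Through an area πr² the displacement current is I_d·(πr²/πR²) = I_d (r/R)² = 5.15×10^-4 A.

5.15×10^-4 A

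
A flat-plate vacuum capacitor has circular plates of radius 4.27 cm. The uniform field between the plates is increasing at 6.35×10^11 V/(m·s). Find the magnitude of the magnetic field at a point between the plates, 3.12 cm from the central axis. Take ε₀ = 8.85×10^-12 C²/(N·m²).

I_d = ε₀ dΦ_E/dt = ε₀ πR² (dE/dt) = (8.85×10^-12)(5.728×10^-3)(6.35×10^11) = 0.03219 A through the full plate area.
∮B·dl = μ₀ I_d,enc with I_d,enc = I_d r²/R² = 0.01719 A; so B = μ₀ I_d,enc/(2πr) = 1.10×10^-7 T.

1.10×10^-7 T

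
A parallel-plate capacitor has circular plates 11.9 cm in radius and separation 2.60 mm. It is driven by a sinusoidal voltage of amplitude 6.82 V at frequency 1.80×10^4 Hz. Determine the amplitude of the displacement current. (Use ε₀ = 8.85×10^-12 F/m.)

(dE/dt)_max = V₀ω/d = 2.967×10^8 V/(m·s); ω = 2πf = 1.131×10^5 rad/s.
I_d,max = ε₀ A (dE/dt)_max = (8.85×10^-12)(0.04449)(2.967×10^8) = 1.17×10^-4 A.

1.17×10^-4 A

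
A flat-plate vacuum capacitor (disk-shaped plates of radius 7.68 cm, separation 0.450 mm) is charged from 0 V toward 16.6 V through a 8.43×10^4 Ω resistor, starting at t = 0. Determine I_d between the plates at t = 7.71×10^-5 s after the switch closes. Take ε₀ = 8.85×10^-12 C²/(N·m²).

1.60×10^-5 A

C = ε₀A/d = (8.85×10^-12)(0.01853)/(4.50×10^-4) = 3.644×10^-10 F and τ = RC = 3.072×10^-5 s. I_d in the gap equals the RC charging current.
I_d(t) = (V₀/R) e^(−t/τ) = 1.969×10^-4 · e^(−2.510) = 1.60×10^-5 A.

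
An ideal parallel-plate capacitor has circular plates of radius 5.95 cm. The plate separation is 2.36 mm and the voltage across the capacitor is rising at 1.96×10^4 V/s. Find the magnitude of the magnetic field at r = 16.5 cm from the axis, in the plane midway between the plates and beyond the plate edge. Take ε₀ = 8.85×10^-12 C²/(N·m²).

With E = V/d, dE/dt = 8.305×10^6 V/(m·s) and πR² = 0.01112 m², giving I_d = ε₀ πR² dE/dt = 8.173×10^-7 A.
For r ≥ R the full I_d is enclosed: B = μ₀ I_d/(2πr) = (4π×10^-7)(8.173×10^-7)/(2π·0.165) = 9.91×10^-13 T.

9.91×10^-13 T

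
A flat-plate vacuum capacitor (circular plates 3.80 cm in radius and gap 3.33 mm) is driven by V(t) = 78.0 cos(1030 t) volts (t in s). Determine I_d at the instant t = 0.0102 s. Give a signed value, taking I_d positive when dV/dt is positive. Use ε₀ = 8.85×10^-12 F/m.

8.55×10^-7 A

C = ε₀A/d = (8.85×10^-12)(4.536×10^-3)/(3.33×10^-3) = 1.206×10^-11 F. dV/dt = V₀ω·−sin(ωt); at ωt = 10.506 rad this factor is 0.8825.
I_d = C dV/dt = (1.206×10^-11)(78.0)(1030)(0.8825) = 8.55×10^-7 A.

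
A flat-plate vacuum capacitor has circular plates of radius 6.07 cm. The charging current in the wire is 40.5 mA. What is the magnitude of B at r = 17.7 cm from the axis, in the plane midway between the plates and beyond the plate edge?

4.58×10^-8 T

Between the plates the displacement current equals the wire current: I_d = 40.5 mA = 0.0405 A.
With r > R the enclosed displacement current is the full I_d; B = μ₀ I_d / (2πr) = 4.58×10^-8 T.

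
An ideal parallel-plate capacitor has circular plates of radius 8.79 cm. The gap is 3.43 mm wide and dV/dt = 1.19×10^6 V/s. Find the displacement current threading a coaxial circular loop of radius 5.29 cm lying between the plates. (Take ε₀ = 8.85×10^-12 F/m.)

I_d = C dV/dt with C = ε₀πR²/d = 6.262×10^-11 F, so I_d = (6.262×10^-11)(1.19×10^6) = 7.452×10^-5 A.
The field is uniform, so I_d,enc = I_d (r/R)² = (7.452×10^-5)(5.29/8.79)² = 2.70×10^-5 A.

2.70×10^-5 A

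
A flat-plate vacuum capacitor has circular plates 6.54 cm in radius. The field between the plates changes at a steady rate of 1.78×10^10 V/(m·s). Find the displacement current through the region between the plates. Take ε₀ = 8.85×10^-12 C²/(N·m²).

With a uniform field, Φ_E = EA, so I_d = ε₀ A dE/dt = 2.12×10^-3 A.

2.12×10^-3 A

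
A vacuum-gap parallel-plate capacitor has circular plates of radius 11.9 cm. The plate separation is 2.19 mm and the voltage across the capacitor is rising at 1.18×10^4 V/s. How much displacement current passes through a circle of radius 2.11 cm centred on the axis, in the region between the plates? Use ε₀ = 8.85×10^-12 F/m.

I_d = C dV/dt with C = ε₀πR²/d = 1.798×10^-10 F, so I_d = (1.798×10^-10)(1.18×10^4) = 2.122×10^-6 A.
Through an area πr² the displacement current is I_d·(πr²/πR²) = I_d (r/R)² = 6.67×10^-8 A.

6.67×10^-8 A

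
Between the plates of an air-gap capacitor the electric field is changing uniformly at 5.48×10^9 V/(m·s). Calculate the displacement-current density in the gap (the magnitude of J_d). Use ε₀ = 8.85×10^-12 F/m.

0.0485 A/m²

J_d = ε₀ dE/dt = (8.85×10^-12)(5.48×10^9) = 0.0485 A/m².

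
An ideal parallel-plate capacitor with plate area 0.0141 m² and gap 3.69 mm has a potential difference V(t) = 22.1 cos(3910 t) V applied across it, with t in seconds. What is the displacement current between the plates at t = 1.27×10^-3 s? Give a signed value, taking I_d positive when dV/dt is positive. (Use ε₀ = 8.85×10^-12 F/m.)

dV/dt = (22.1)(3910)·−sin(4.9657) = 8.365×10^4 V/s.
I_d = C dV/dt with C = ε₀A/d = (8.85×10^-12)(0.0141)/(3.69×10^-3) = 3.382×10^-11 F, so I_d = (3.382×10^-11)(8.365×10^4) = 2.83×10^-6 A.

2.83×10^-6 A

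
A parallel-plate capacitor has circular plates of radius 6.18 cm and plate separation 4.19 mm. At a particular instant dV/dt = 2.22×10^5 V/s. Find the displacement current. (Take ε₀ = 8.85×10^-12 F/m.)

5.63×10^-6 A

E = V/d so dE/dt = (dV/dt)/d = 5.298×10^7 V/(m·s), and I_d = ε₀ A dE/dt = (8.85×10^-12)(0.01200)(5.298×10^7) = 5.63×10^-6 A.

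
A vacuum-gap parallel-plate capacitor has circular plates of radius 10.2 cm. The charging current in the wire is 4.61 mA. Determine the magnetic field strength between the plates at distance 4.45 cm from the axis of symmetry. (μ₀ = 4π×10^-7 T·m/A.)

Between the plates the displacement current equals the wire current: I_d = 4.61 mA = 4.61×10^-3 A.
For r < R the Ampère–Maxwell law gives B(2πr) = μ₀ I_d (r²/R²), so B = μ₀ I_d r/(2πR²) = (4π×10^-7)(4.61×10^-3)(0.0445)/(2π·0.102²) = 3.94×10^-9 T.

3.94×10^-9 T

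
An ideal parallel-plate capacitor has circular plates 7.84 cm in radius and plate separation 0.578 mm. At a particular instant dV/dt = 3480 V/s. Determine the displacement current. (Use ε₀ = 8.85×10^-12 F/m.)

E = V/d so dE/dt = (dV/dt)/d = 6.021×10^6 V/(m·s), and I_d = ε₀ A dE/dt = (8.85×10^-12)(0.01931)(6.021×10^6) = 1.03×10^-6 A.

1.03×10^-6 A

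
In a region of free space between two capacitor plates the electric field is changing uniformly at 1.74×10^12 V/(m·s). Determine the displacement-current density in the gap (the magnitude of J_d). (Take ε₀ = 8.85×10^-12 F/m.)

J_d = ε₀ ∂E/∂t, so J_d = 15.4 A/m².

15.4 A/m²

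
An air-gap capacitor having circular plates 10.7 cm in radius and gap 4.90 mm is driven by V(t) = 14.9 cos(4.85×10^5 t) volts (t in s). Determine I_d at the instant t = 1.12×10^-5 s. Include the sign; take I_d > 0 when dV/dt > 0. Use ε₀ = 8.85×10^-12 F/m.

3.53×10^-4 A

dV/dt = (14.9)(4.85×10^5)·−sin(5.432) = 5.435×10^6 V/s.
I_d = C dV/dt with C = ε₀A/d = (8.85×10^-12)(0.03597)/(4.90×10^-3) = 6.497×10^-11 F, so I_d = (6.497×10^-11)(5.435×10^6) = 3.53×10^-4 A.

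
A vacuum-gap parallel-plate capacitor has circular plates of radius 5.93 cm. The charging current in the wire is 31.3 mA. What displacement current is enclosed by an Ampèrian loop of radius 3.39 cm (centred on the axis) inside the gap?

Between the plates the displacement current equals the wire current: I_d = 31.3 mA = 0.0313 A.
The field is uniform, so I_d,enc = I_d (r/R)² = (0.0313)(3.39/5.93)² = 0.0102 A.

0.0102 A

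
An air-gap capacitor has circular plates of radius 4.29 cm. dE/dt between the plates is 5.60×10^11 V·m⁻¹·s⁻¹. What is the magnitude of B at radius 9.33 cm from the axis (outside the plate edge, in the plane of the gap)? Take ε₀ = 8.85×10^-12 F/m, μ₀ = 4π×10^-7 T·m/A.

Total displacement current: I_d = ε₀(πR²)(dE/dt) = (8.85×10^-12)(5.782×10^-3)(5.60×10^11) = 0.02866 A.
For r ≥ R the full I_d is enclosed: B = μ₀ I_d/(2πr) = (4π×10^-7)(0.02866)/(2π·0.0933) = 6.14×10^-8 T.

6.14×10^-8 T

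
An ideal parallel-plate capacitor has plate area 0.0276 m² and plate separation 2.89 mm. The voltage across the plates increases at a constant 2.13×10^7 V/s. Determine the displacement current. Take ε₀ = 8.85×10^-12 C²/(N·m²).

E = V/d so dE/dt = (dV/dt)/d = 7.370×10^9 V/(m·s), and I_d = ε₀ A dE/dt = (8.85×10^-12)(0.0276)(7.370×10^9) = 1.80×10^-3 A.

1.80×10^-3 A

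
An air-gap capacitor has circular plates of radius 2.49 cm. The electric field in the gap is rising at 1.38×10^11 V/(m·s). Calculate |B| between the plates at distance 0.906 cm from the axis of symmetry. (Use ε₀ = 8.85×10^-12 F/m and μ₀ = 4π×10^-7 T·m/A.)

6.95×10^-9 T

Through the whole plate area (πR² = 1.948×10^-3 m²), I_d = ε₀ πR² dE/dt = 2.379×10^-3 A.
∮B·dl = μ₀ I_d,enc with I_d,enc = I_d r²/R² = 3.150×10^-4 A; so B = μ₀ I_d,enc/(2πr) = 6.95×10^-9 T.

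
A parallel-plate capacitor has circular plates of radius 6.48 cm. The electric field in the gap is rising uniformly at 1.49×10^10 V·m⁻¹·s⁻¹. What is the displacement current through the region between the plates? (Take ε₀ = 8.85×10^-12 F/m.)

I_d = ε₀ A (dE/dt) = (8.85×10^-12)(0.01319 m²)(1.49×10^10) = 1.74×10^-3 A.

1.74×10^-3 A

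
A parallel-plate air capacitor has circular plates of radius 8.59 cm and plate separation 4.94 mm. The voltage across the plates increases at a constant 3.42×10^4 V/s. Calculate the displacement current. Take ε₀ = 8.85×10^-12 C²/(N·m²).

1.42×10^-6 A

E = V/d so dE/dt = (dV/dt)/d = 6.923×10^6 V/(m·s), and I_d = ε₀ A dE/dt = (8.85×10^-12)(0.02318)(6.923×10^6) = 1.42×10^-6 A.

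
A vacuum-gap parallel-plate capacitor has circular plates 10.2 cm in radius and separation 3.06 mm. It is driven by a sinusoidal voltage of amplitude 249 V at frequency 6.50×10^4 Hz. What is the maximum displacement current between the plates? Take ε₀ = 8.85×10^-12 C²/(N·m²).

The displacement current equals the conduction current C dV/dt, which peaks at C V₀ ω.
With C = ε₀A/d = (8.85×10^-12)(0.03269)/(3.06×10^-3) = 9.454×10^-11 F and ω = 2πf = 4.084×10^5 rad/s, I_d,max = (9.454×10^-11)(249)(4.084×10^5) = 9.61×10^-3 A.

9.61×10^-3 A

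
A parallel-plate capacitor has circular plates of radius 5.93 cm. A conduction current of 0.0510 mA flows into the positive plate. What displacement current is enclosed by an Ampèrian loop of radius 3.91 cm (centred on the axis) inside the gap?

Between the plates the displacement current equals the wire current: I_d = 0.0510 mA = 5.10×10^-5 A.
Since J_d is uniform, the enclosed fraction is (r/R)² = 0.4348, giving I_d,enc = 2.22×10^-5 A.

2.22×10^-5 A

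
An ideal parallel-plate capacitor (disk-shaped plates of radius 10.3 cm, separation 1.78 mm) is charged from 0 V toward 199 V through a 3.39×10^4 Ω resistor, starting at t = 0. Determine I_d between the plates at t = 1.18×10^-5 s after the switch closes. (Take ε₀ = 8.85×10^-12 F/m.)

7.18×10^-4 A

With C = ε₀A/d = (8.85×10^-12)(0.03333)/(1.78×10^-3) = 1.657×10^-10 F, the time constant is τ = RC = 5.617×10^-6 s, so t/τ = 2.101 and e^(−t/τ) = 0.1223.
I_d = I_cond = (V₀/R) e^(−t/τ) = (5.870×10^-3)(0.1223) = 7.18×10^-4 A.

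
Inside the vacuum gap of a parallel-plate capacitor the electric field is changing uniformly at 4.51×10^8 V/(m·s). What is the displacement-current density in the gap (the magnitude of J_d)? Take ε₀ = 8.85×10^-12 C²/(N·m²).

3.99×10^-3 A/m²

J_d = ε₀ ∂E/∂t, so J_d = 3.99×10^-3 A/m².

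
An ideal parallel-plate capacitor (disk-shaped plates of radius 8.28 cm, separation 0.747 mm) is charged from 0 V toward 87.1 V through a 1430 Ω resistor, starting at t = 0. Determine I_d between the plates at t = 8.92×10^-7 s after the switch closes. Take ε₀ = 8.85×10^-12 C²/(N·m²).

C = ε₀A/d = (8.85×10^-12)(0.02154)/(7.47×10^-4) = 2.552×10^-10 F and τ = RC = 3.649×10^-7 s. I_d in the gap equals the RC charging current.
I_d(t) = (V₀/R) e^(−t/τ) = 0.06091 · e^(−2.445) = 5.28×10^-3 A.

5.28×10^-3 A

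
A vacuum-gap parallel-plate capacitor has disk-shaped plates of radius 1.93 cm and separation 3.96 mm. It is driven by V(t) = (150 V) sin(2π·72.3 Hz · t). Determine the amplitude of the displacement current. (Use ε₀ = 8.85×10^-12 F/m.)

(dE/dt)_max = V₀ω/d = 1.721×10^7 V/(m·s); ω = 2πf = 454.3 rad/s.
I_d,max = ε₀ A (dE/dt)_max = (8.85×10^-12)(1.170×10^-3)(1.721×10^7) = 1.78×10^-7 A.

1.78×10^-7 A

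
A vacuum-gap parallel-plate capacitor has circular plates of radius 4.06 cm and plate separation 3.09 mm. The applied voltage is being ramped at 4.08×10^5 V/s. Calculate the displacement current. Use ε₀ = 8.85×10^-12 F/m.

C = ε₀A/d = (8.85×10^-12)(5.178×10^-3)/(3.09×10^-3) = 1.483×10^-11 F.
I_d = C dV/dt = (1.483×10^-11)(4.08×10^5) = 6.05×10^-6 A.

6.05×10^-6 A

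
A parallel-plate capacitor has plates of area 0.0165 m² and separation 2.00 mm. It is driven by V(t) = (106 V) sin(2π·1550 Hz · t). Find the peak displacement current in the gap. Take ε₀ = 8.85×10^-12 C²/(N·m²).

The displacement current equals the conduction current C dV/dt, which peaks at C V₀ ω.
With C = ε₀A/d = (8.85×10^-12)(0.0165)/(2.00×10^-3) = 7.301×10^-11 F and ω = 2πf = 9739 rad/s, I_d,max = (7.301×10^-11)(106)(9739) = 7.54×10^-5 A.

7.54×10^-5 A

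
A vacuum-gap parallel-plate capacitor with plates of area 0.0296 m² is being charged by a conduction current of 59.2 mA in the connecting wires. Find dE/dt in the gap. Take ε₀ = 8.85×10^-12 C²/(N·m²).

Charge continuity gives I_d = I = 0.0592 A between the plates.
Then dE/dt = I_d/(ε₀A) = 2.26×10^11 V/(m·s).

2.26×10^11 V/(m·s)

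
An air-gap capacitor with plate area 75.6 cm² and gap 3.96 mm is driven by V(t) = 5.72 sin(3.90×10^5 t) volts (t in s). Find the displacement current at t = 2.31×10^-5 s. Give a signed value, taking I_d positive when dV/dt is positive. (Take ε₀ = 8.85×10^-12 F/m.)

dE/dt = (V₀ω/d)·cos(ωt) with ωt = 9.009 rad: (5.72)(3.90×10^5)(-0.9148)/(3.96×10^-3) = -5.153×10^8 V/(m·s).
I_d = ε₀ A dE/dt = (8.85×10^-12)(7.56×10^-3)(-5.153×10^8) = -3.45×10^-5 A.

-3.45×10^-5 A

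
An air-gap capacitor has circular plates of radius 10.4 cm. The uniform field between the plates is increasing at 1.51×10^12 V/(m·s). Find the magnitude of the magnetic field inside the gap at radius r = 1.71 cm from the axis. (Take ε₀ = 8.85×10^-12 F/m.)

1.44×10^-7 T

I_d = ε₀ dΦ_E/dt = ε₀ πR² (dE/dt) = (8.85×10^-12)(0.03398)(1.51×10^12) = 0.4541 A through the full plate area.
An Ampèrian loop of radius r encloses a fraction (r/R)² of I_d. Then B·2πr = μ₀ I_d (r/R)², giving B = μ₀ I_d r/(2πR²) = 1.44×10^-7 T.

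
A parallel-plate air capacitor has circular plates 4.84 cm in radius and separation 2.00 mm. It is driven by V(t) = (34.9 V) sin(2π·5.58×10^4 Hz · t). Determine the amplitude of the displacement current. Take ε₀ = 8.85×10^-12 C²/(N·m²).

3.98×10^-4 A

(dE/dt)_max = V₀ω/d = 6.118×10^9 V/(m·s); ω = 2πf = 3.506×10^5 rad/s.
I_d,max = ε₀ A (dE/dt)_max = (8.85×10^-12)(7.359×10^-3)(6.118×10^9) = 3.98×10^-4 A.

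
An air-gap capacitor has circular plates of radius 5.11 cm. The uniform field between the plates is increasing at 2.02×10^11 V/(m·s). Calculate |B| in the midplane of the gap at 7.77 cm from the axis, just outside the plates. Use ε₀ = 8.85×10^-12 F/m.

Total displacement current: I_d = ε₀(πR²)(dE/dt) = (8.85×10^-12)(8.203×10^-3)(2.02×10^11) = 0.01466 A.
For r ≥ R the full I_d is enclosed: B = μ₀ I_d/(2πr) = (4π×10^-7)(0.01466)/(2π·0.0777) = 3.77×10^-8 T.

3.77×10^-8 T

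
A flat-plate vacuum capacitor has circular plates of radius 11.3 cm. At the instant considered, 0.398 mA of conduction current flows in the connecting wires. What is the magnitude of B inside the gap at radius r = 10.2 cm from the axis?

No conduction current crosses the gap, so I_d there equals the 3.98×10^-4 A in the leads.
An Ampèrian loop of radius r encloses a fraction (r/R)² of I_d. Then B·2πr = μ₀ I_d (r/R)², giving B = μ₀ I_d r/(2πR²) = 6.36×10^-10 T.

6.36×10^-10 T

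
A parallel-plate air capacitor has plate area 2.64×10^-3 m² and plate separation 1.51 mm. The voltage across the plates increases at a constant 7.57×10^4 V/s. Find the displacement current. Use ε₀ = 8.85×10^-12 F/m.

1.17×10^-6 A

The displacement current equals the charging current C dV/dt. With C = ε₀A/d = (8.85×10^-12)(2.64×10^-3)/(1.51×10^-3) = 1.547×10^-11 F, I_d = (1.547×10^-11)(7.57×10^4) = 1.17×10^-6 A.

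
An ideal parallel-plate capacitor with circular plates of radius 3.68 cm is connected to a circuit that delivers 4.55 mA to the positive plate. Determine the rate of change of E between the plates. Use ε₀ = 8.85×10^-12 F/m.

Charge continuity gives I_d = I = 4.55×10^-3 A between the plates.
Since I_d = ε₀ A dE/dt, dE/dt = I_d/(ε₀A) = (4.55×10^-3)/((8.85×10^-12)(4.254×10^-3)) = 1.21×10^11 V/(m·s).

1.21×10^11 V/(m·s)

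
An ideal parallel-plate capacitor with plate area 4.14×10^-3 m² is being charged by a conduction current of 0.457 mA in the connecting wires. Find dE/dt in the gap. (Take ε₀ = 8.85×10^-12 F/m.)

1.25×10^10 V/(m·s)

The displacement current between the plates equals the conduction current, I_d = 0.457 mA.
Inverting I_d = ε₀ A dE/dt gives dE/dt = 4.57×10^-4 / (8.85×10^-12 · 4.14×10^-3) = 1.25×10^10 V/(m·s).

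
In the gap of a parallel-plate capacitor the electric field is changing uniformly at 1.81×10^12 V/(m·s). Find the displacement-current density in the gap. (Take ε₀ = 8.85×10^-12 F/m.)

16.0 A/m²

The displacement-current density is ε₀ ∂E/∂t = (8.85×10^-12)(1.81×10^12) = 16.0 A/m².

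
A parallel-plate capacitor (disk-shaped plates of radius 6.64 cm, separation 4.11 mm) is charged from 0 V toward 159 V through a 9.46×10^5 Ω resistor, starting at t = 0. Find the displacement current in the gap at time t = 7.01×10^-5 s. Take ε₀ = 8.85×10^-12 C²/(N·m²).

1.40×10^-5 A

With C = ε₀A/d = (8.85×10^-12)(0.01385)/(4.11×10^-3) = 2.982×10^-11 F, the time constant is τ = RC = 2.821×10^-5 s, so t/τ = 2.485 and e^(−t/τ) = 0.08333.
I_d = I_cond = (V₀/R) e^(−t/τ) = (1.681×10^-4)(0.08333) = 1.40×10^-5 A.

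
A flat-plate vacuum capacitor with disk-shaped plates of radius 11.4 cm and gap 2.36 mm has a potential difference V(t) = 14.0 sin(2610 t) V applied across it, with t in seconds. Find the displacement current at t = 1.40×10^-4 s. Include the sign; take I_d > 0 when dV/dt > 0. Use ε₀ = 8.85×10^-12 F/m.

dE/dt = (V₀ω/d)·cos(ωt) with ωt = 0.3654 rad: (14.0)(2610)(0.9340)/(2.36×10^-3) = 1.446×10^7 V/(m·s).
I_d = ε₀ A dE/dt = (8.85×10^-12)(0.04083)(1.446×10^7) = 5.23×10^-6 A.

5.23×10^-6 A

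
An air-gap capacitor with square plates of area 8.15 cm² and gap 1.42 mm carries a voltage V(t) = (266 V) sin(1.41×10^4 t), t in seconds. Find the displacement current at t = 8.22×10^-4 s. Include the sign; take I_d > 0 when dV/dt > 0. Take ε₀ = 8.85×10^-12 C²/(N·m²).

1.07×10^-5 A

C = ε₀A/d = (8.85×10^-12)(8.15×10^-4)/(1.42×10^-3) = 5.079×10^-12 F. dV/dt = V₀ω·cos(ωt); at ωt = 11.5902 rad this factor is 0.5602.
I_d = C dV/dt = (5.079×10^-12)(266)(1.41×10^4)(0.5602) = 1.07×10^-5 A.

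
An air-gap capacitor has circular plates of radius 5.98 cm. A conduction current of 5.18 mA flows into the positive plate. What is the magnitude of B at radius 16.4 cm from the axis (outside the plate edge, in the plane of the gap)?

6.32×10^-9 T

Between the plates the displacement current equals the wire current: I_d = 5.18 mA = 5.18×10^-3 A.
Outside the plates the loop encloses all of I_d, so B·2πr = μ₀ I_d and B = 6.32×10^-9 T.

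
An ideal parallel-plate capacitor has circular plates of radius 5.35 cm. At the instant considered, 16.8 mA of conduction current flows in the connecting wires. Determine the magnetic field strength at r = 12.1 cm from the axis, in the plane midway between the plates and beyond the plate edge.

Between the plates the displacement current equals the wire current: I_d = 16.8 mA = 0.0168 A.
Outside the plates the loop encloses all of I_d, so B·2πr = μ₀ I_d and B = 2.78×10^-8 T.

2.78×10^-8 T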